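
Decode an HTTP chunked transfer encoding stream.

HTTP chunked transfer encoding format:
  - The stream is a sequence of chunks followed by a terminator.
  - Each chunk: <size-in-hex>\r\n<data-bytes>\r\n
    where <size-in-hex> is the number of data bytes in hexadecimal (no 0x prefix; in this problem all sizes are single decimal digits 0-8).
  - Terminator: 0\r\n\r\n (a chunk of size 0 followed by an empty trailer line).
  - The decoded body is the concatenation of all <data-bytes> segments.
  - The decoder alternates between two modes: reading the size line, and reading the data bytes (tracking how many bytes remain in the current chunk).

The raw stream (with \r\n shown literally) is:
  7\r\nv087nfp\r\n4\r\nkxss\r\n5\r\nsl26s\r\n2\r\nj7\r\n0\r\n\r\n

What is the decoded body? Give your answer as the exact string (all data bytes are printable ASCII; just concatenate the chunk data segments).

Chunk 1: stream[0..1]='7' size=0x7=7, data at stream[3..10]='v087nfp' -> body[0..7], body so far='v087nfp'
Chunk 2: stream[12..13]='4' size=0x4=4, data at stream[15..19]='kxss' -> body[7..11], body so far='v087nfpkxss'
Chunk 3: stream[21..22]='5' size=0x5=5, data at stream[24..29]='sl26s' -> body[11..16], body so far='v087nfpkxsssl26s'
Chunk 4: stream[31..32]='2' size=0x2=2, data at stream[34..36]='j7' -> body[16..18], body so far='v087nfpkxsssl26sj7'
Chunk 5: stream[38..39]='0' size=0 (terminator). Final body='v087nfpkxsssl26sj7' (18 bytes)

Answer: v087nfpkxsssl26sj7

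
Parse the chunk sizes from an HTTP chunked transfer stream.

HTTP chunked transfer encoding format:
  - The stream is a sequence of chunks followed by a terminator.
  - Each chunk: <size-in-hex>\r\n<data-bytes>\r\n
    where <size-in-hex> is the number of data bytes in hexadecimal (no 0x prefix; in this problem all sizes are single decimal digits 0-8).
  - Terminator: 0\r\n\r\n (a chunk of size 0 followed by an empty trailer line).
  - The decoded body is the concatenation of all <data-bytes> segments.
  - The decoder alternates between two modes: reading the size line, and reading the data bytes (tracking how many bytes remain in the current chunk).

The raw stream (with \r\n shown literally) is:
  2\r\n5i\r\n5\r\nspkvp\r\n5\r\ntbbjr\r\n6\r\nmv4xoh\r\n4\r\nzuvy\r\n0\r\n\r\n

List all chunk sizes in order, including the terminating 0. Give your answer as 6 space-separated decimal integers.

Answer: 2 5 5 6 4 0

Derivation:
Chunk 1: stream[0..1]='2' size=0x2=2, data at stream[3..5]='5i' -> body[0..2], body so far='5i'
Chunk 2: stream[7..8]='5' size=0x5=5, data at stream[10..15]='spkvp' -> body[2..7], body so far='5ispkvp'
Chunk 3: stream[17..18]='5' size=0x5=5, data at stream[20..25]='tbbjr' -> body[7..12], body so far='5ispkvptbbjr'
Chunk 4: stream[27..28]='6' size=0x6=6, data at stream[30..36]='mv4xoh' -> body[12..18], body so far='5ispkvptbbjrmv4xoh'
Chunk 5: stream[38..39]='4' size=0x4=4, data at stream[41..45]='zuvy' -> body[18..22], body so far='5ispkvptbbjrmv4xohzuvy'
Chunk 6: stream[47..48]='0' size=0 (terminator). Final body='5ispkvptbbjrmv4xohzuvy' (22 bytes)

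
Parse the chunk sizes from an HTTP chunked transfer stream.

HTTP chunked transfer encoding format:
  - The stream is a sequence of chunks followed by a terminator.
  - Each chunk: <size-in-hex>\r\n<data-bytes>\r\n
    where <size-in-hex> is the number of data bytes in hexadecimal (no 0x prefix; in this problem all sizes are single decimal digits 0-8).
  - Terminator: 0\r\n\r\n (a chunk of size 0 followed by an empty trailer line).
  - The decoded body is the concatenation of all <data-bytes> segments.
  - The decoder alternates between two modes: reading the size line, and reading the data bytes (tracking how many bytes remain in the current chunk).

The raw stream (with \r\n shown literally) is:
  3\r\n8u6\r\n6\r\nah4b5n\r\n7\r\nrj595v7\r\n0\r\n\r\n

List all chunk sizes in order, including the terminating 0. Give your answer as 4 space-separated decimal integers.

Answer: 3 6 7 0

Derivation:
Chunk 1: stream[0..1]='3' size=0x3=3, data at stream[3..6]='8u6' -> body[0..3], body so far='8u6'
Chunk 2: stream[8..9]='6' size=0x6=6, data at stream[11..17]='ah4b5n' -> body[3..9], body so far='8u6ah4b5n'
Chunk 3: stream[19..20]='7' size=0x7=7, data at stream[22..29]='rj595v7' -> body[9..16], body so far='8u6ah4b5nrj595v7'
Chunk 4: stream[31..32]='0' size=0 (terminator). Final body='8u6ah4b5nrj595v7' (16 bytes)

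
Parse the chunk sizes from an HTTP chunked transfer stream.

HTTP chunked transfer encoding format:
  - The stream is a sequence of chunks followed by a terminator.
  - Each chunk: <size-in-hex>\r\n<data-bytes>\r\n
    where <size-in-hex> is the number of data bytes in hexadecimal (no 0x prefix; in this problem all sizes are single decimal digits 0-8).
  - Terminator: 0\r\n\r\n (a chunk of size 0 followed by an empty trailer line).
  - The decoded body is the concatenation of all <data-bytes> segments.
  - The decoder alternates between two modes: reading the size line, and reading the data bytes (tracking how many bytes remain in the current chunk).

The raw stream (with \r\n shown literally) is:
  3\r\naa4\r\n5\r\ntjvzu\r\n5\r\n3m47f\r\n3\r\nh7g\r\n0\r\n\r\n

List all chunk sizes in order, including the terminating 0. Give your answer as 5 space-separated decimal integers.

Chunk 1: stream[0..1]='3' size=0x3=3, data at stream[3..6]='aa4' -> body[0..3], body so far='aa4'
Chunk 2: stream[8..9]='5' size=0x5=5, data at stream[11..16]='tjvzu' -> body[3..8], body so far='aa4tjvzu'
Chunk 3: stream[18..19]='5' size=0x5=5, data at stream[21..26]='3m47f' -> body[8..13], body so far='aa4tjvzu3m47f'
Chunk 4: stream[28..29]='3' size=0x3=3, data at stream[31..34]='h7g' -> body[13..16], body so far='aa4tjvzu3m47fh7g'
Chunk 5: stream[36..37]='0' size=0 (terminator). Final body='aa4tjvzu3m47fh7g' (16 bytes)

Answer: 3 5 5 3 0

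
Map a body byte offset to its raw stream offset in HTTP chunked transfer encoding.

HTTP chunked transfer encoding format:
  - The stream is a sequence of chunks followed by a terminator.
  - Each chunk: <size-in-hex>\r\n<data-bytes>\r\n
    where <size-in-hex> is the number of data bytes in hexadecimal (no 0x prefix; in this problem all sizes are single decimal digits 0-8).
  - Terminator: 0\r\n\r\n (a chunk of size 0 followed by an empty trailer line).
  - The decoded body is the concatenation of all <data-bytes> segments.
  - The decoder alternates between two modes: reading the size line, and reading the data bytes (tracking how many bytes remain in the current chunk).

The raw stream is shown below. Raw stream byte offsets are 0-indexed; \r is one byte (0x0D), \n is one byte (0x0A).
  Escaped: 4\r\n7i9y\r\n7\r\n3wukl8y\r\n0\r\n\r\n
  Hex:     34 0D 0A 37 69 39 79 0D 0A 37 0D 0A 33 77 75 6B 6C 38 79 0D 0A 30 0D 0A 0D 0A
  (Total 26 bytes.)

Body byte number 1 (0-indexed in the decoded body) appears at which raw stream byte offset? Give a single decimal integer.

Chunk 1: stream[0..1]='4' size=0x4=4, data at stream[3..7]='7i9y' -> body[0..4], body so far='7i9y'
Chunk 2: stream[9..10]='7' size=0x7=7, data at stream[12..19]='3wukl8y' -> body[4..11], body so far='7i9y3wukl8y'
Chunk 3: stream[21..22]='0' size=0 (terminator). Final body='7i9y3wukl8y' (11 bytes)
Body byte 1 at stream offset 4

Answer: 4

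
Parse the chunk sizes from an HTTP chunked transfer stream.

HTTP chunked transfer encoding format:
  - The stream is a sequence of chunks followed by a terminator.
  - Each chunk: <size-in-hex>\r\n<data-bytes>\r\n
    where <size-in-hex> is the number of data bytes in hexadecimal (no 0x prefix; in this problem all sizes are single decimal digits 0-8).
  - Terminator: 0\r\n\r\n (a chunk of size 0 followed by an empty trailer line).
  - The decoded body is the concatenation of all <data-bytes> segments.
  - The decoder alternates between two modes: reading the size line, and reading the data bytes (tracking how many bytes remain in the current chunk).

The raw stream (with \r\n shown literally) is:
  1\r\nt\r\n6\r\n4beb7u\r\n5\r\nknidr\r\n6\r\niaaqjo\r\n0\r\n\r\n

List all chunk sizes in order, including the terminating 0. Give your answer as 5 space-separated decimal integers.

Answer: 1 6 5 6 0

Derivation:
Chunk 1: stream[0..1]='1' size=0x1=1, data at stream[3..4]='t' -> body[0..1], body so far='t'
Chunk 2: stream[6..7]='6' size=0x6=6, data at stream[9..15]='4beb7u' -> body[1..7], body so far='t4beb7u'
Chunk 3: stream[17..18]='5' size=0x5=5, data at stream[20..25]='knidr' -> body[7..12], body so far='t4beb7uknidr'
Chunk 4: stream[27..28]='6' size=0x6=6, data at stream[30..36]='iaaqjo' -> body[12..18], body so far='t4beb7uknidriaaqjo'
Chunk 5: stream[38..39]='0' size=0 (terminator). Final body='t4beb7uknidriaaqjo' (18 bytes)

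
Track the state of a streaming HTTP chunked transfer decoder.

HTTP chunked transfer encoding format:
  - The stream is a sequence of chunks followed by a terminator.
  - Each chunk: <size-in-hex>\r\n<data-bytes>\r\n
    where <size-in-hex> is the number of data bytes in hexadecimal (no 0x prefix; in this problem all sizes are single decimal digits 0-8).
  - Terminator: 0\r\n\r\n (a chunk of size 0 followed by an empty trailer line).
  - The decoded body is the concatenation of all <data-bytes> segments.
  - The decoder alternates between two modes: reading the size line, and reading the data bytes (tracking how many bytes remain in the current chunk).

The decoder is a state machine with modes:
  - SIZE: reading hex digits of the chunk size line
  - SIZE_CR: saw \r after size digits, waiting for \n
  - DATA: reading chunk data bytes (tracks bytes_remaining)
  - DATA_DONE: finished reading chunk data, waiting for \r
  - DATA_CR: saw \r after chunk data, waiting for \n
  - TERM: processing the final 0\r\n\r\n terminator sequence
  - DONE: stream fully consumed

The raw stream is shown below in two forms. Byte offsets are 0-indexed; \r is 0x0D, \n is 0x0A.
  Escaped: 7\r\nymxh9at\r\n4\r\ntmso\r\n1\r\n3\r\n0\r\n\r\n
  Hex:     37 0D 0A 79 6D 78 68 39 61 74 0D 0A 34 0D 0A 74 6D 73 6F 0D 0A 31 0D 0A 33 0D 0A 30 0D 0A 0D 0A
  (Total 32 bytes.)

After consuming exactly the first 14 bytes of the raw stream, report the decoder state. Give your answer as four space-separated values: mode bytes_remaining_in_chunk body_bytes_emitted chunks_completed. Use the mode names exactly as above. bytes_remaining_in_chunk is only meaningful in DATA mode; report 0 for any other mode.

Answer: SIZE_CR 0 7 1

Derivation:
Byte 0 = '7': mode=SIZE remaining=0 emitted=0 chunks_done=0
Byte 1 = 0x0D: mode=SIZE_CR remaining=0 emitted=0 chunks_done=0
Byte 2 = 0x0A: mode=DATA remaining=7 emitted=0 chunks_done=0
Byte 3 = 'y': mode=DATA remaining=6 emitted=1 chunks_done=0
Byte 4 = 'm': mode=DATA remaining=5 emitted=2 chunks_done=0
Byte 5 = 'x': mode=DATA remaining=4 emitted=3 chunks_done=0
Byte 6 = 'h': mode=DATA remaining=3 emitted=4 chunks_done=0
Byte 7 = '9': mode=DATA remaining=2 emitted=5 chunks_done=0
Byte 8 = 'a': mode=DATA remaining=1 emitted=6 chunks_done=0
Byte 9 = 't': mode=DATA_DONE remaining=0 emitted=7 chunks_done=0
Byte 10 = 0x0D: mode=DATA_CR remaining=0 emitted=7 chunks_done=0
Byte 11 = 0x0A: mode=SIZE remaining=0 emitted=7 chunks_done=1
Byte 12 = '4': mode=SIZE remaining=0 emitted=7 chunks_done=1
Byte 13 = 0x0D: mode=SIZE_CR remaining=0 emitted=7 chunks_done=1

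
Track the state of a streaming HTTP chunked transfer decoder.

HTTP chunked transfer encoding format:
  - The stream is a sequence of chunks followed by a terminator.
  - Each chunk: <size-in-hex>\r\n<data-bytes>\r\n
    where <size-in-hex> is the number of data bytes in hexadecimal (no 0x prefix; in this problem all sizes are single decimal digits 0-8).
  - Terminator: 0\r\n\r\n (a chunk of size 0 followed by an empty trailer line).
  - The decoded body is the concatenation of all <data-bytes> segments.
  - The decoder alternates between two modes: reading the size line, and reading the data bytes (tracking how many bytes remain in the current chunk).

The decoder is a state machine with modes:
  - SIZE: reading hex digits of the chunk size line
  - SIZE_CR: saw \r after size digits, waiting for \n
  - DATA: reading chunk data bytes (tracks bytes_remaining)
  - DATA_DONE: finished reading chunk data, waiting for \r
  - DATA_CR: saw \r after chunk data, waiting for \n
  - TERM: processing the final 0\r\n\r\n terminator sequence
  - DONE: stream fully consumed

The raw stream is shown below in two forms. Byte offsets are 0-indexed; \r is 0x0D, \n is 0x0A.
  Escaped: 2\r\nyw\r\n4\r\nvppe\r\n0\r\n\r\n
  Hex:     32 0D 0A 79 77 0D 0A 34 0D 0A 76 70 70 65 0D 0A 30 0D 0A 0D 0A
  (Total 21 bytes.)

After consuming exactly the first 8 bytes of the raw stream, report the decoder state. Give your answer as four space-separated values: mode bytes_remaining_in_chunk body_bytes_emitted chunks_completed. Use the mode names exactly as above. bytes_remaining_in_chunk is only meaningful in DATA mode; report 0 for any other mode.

Byte 0 = '2': mode=SIZE remaining=0 emitted=0 chunks_done=0
Byte 1 = 0x0D: mode=SIZE_CR remaining=0 emitted=0 chunks_done=0
Byte 2 = 0x0A: mode=DATA remaining=2 emitted=0 chunks_done=0
Byte 3 = 'y': mode=DATA remaining=1 emitted=1 chunks_done=0
Byte 4 = 'w': mode=DATA_DONE remaining=0 emitted=2 chunks_done=0
Byte 5 = 0x0D: mode=DATA_CR remaining=0 emitted=2 chunks_done=0
Byte 6 = 0x0A: mode=SIZE remaining=0 emitted=2 chunks_done=1
Byte 7 = '4': mode=SIZE remaining=0 emitted=2 chunks_done=1

Answer: SIZE 0 2 1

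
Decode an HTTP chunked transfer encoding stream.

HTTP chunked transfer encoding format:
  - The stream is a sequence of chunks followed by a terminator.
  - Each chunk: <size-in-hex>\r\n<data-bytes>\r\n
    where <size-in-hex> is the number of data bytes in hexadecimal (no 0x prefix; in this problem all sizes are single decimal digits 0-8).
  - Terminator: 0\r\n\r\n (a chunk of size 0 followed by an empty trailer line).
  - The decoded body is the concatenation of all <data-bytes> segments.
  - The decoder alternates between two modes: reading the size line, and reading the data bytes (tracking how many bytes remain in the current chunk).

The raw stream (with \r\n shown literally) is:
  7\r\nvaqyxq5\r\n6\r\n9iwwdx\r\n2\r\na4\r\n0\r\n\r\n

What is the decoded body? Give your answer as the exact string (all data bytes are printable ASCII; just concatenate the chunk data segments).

Chunk 1: stream[0..1]='7' size=0x7=7, data at stream[3..10]='vaqyxq5' -> body[0..7], body so far='vaqyxq5'
Chunk 2: stream[12..13]='6' size=0x6=6, data at stream[15..21]='9iwwdx' -> body[7..13], body so far='vaqyxq59iwwdx'
Chunk 3: stream[23..24]='2' size=0x2=2, data at stream[26..28]='a4' -> body[13..15], body so far='vaqyxq59iwwdxa4'
Chunk 4: stream[30..31]='0' size=0 (terminator). Final body='vaqyxq59iwwdxa4' (15 bytes)

Answer: vaqyxq59iwwdxa4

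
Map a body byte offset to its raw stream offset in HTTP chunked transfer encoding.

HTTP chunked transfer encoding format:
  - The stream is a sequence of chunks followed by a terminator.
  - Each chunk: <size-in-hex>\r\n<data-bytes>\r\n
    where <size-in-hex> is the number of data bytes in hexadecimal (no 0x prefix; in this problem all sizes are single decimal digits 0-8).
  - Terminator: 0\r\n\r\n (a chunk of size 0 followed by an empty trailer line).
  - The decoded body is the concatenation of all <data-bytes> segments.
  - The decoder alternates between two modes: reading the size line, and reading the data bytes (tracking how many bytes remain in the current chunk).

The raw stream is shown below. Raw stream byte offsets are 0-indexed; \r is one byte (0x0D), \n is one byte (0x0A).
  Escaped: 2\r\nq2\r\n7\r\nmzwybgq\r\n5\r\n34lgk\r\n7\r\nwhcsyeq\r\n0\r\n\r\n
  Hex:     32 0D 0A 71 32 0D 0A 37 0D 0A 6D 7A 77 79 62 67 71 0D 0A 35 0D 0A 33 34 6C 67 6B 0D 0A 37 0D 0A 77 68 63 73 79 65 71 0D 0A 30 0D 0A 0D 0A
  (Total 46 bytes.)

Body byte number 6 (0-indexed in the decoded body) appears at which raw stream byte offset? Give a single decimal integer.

Answer: 14

Derivation:
Chunk 1: stream[0..1]='2' size=0x2=2, data at stream[3..5]='q2' -> body[0..2], body so far='q2'
Chunk 2: stream[7..8]='7' size=0x7=7, data at stream[10..17]='mzwybgq' -> body[2..9], body so far='q2mzwybgq'
Chunk 3: stream[19..20]='5' size=0x5=5, data at stream[22..27]='34lgk' -> body[9..14], body so far='q2mzwybgq34lgk'
Chunk 4: stream[29..30]='7' size=0x7=7, data at stream[32..39]='whcsyeq' -> body[14..21], body so far='q2mzwybgq34lgkwhcsyeq'
Chunk 5: stream[41..42]='0' size=0 (terminator). Final body='q2mzwybgq34lgkwhcsyeq' (21 bytes)
Body byte 6 at stream offset 14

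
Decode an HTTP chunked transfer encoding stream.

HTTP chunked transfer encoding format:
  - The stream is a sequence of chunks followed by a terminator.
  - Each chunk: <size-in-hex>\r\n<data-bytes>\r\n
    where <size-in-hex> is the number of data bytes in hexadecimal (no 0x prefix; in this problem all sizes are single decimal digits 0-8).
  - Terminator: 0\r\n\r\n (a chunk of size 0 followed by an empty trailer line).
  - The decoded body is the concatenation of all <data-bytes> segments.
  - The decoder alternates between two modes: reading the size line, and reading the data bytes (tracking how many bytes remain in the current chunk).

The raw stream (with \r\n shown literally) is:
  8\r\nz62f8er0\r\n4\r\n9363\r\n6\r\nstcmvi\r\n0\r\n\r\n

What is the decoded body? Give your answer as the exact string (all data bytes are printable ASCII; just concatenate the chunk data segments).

Chunk 1: stream[0..1]='8' size=0x8=8, data at stream[3..11]='z62f8er0' -> body[0..8], body so far='z62f8er0'
Chunk 2: stream[13..14]='4' size=0x4=4, data at stream[16..20]='9363' -> body[8..12], body so far='z62f8er09363'
Chunk 3: stream[22..23]='6' size=0x6=6, data at stream[25..31]='stcmvi' -> body[12..18], body so far='z62f8er09363stcmvi'
Chunk 4: stream[33..34]='0' size=0 (terminator). Final body='z62f8er09363stcmvi' (18 bytes)

Answer: z62f8er09363stcmvi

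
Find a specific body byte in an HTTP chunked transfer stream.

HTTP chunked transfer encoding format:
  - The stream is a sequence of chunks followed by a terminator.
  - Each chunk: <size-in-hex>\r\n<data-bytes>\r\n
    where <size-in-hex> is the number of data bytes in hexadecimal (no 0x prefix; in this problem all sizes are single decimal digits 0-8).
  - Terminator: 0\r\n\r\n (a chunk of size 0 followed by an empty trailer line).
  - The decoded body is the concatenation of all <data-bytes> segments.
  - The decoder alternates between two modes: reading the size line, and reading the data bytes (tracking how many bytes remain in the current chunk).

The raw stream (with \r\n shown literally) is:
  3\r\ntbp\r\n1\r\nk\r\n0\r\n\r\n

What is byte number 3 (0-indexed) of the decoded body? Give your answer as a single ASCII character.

Answer: k

Derivation:
Chunk 1: stream[0..1]='3' size=0x3=3, data at stream[3..6]='tbp' -> body[0..3], body so far='tbp'
Chunk 2: stream[8..9]='1' size=0x1=1, data at stream[11..12]='k' -> body[3..4], body so far='tbpk'
Chunk 3: stream[14..15]='0' size=0 (terminator). Final body='tbpk' (4 bytes)
Body byte 3 = 'k'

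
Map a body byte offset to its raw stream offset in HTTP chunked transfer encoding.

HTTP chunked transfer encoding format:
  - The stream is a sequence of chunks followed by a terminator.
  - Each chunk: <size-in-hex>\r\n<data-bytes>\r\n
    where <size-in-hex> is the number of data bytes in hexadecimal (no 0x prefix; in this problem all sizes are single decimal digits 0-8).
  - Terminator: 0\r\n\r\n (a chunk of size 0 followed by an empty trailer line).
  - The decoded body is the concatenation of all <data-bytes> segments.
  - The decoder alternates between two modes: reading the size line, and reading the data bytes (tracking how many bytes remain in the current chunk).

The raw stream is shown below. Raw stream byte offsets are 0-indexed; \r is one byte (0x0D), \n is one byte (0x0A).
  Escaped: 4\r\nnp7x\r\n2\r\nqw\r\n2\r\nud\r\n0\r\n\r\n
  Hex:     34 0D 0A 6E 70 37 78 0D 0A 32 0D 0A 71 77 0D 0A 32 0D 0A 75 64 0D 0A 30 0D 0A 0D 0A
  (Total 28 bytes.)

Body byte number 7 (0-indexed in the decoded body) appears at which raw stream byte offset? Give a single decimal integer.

Chunk 1: stream[0..1]='4' size=0x4=4, data at stream[3..7]='np7x' -> body[0..4], body so far='np7x'
Chunk 2: stream[9..10]='2' size=0x2=2, data at stream[12..14]='qw' -> body[4..6], body so far='np7xqw'
Chunk 3: stream[16..17]='2' size=0x2=2, data at stream[19..21]='ud' -> body[6..8], body so far='np7xqwud'
Chunk 4: stream[23..24]='0' size=0 (terminator). Final body='np7xqwud' (8 bytes)
Body byte 7 at stream offset 20

Answer: 20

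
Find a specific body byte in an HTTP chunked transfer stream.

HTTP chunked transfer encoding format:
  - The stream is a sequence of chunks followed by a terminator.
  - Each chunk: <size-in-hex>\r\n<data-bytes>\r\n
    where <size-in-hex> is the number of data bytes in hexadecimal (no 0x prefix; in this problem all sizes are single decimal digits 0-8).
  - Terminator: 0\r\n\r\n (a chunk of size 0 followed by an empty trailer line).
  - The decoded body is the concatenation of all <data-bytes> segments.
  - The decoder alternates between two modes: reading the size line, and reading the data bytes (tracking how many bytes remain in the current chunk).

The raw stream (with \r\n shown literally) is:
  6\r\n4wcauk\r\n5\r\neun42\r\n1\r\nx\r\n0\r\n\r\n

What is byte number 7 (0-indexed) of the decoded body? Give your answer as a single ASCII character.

Answer: u

Derivation:
Chunk 1: stream[0..1]='6' size=0x6=6, data at stream[3..9]='4wcauk' -> body[0..6], body so far='4wcauk'
Chunk 2: stream[11..12]='5' size=0x5=5, data at stream[14..19]='eun42' -> body[6..11], body so far='4wcaukeun42'
Chunk 3: stream[21..22]='1' size=0x1=1, data at stream[24..25]='x' -> body[11..12], body so far='4wcaukeun42x'
Chunk 4: stream[27..28]='0' size=0 (terminator). Final body='4wcaukeun42x' (12 bytes)
Body byte 7 = 'u'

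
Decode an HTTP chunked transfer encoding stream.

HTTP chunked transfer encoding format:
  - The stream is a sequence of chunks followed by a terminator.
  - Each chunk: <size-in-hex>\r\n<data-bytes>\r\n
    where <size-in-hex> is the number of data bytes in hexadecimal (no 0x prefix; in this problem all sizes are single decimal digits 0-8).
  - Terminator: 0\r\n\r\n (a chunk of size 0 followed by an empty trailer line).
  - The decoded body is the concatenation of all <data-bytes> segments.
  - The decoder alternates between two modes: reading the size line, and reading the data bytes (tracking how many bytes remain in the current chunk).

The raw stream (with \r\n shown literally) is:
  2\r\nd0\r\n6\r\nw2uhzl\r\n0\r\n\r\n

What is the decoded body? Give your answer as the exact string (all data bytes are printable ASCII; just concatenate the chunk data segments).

Answer: d0w2uhzl

Derivation:
Chunk 1: stream[0..1]='2' size=0x2=2, data at stream[3..5]='d0' -> body[0..2], body so far='d0'
Chunk 2: stream[7..8]='6' size=0x6=6, data at stream[10..16]='w2uhzl' -> body[2..8], body so far='d0w2uhzl'
Chunk 3: stream[18..19]='0' size=0 (terminator). Final body='d0w2uhzl' (8 bytes)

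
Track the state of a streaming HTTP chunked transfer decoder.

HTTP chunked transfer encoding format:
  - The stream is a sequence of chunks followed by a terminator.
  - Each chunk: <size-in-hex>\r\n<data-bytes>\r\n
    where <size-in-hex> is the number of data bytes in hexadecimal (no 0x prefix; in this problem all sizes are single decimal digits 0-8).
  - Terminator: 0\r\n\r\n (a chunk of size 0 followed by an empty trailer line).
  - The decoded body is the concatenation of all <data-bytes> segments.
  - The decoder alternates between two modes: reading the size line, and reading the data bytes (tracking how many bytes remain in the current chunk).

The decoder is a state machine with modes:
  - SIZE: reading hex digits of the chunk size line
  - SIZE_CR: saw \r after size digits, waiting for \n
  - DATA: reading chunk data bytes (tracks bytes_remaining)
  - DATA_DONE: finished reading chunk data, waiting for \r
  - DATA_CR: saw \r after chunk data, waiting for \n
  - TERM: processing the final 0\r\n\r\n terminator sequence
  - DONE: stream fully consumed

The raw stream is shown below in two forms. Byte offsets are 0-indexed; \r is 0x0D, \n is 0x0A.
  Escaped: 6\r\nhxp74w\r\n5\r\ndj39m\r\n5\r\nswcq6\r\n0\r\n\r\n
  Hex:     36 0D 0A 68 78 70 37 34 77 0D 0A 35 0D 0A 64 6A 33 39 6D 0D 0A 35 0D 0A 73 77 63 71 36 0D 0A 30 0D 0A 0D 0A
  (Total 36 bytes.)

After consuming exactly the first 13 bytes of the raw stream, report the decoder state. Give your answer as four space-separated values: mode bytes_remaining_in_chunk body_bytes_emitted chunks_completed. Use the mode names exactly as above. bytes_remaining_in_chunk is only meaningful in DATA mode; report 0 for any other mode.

Byte 0 = '6': mode=SIZE remaining=0 emitted=0 chunks_done=0
Byte 1 = 0x0D: mode=SIZE_CR remaining=0 emitted=0 chunks_done=0
Byte 2 = 0x0A: mode=DATA remaining=6 emitted=0 chunks_done=0
Byte 3 = 'h': mode=DATA remaining=5 emitted=1 chunks_done=0
Byte 4 = 'x': mode=DATA remaining=4 emitted=2 chunks_done=0
Byte 5 = 'p': mode=DATA remaining=3 emitted=3 chunks_done=0
Byte 6 = '7': mode=DATA remaining=2 emitted=4 chunks_done=0
Byte 7 = '4': mode=DATA remaining=1 emitted=5 chunks_done=0
Byte 8 = 'w': mode=DATA_DONE remaining=0 emitted=6 chunks_done=0
Byte 9 = 0x0D: mode=DATA_CR remaining=0 emitted=6 chunks_done=0
Byte 10 = 0x0A: mode=SIZE remaining=0 emitted=6 chunks_done=1
Byte 11 = '5': mode=SIZE remaining=0 emitted=6 chunks_done=1
Byte 12 = 0x0D: mode=SIZE_CR remaining=0 emitted=6 chunks_done=1

Answer: SIZE_CR 0 6 1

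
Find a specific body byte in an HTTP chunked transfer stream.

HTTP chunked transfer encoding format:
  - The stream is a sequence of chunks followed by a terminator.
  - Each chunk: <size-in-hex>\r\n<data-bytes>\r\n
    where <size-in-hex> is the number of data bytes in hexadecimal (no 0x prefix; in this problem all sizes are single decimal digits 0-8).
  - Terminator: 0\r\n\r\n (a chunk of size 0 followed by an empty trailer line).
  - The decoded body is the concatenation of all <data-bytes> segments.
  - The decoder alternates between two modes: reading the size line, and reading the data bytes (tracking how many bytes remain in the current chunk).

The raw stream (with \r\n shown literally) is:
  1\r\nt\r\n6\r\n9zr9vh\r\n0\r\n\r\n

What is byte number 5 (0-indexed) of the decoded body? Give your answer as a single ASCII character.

Chunk 1: stream[0..1]='1' size=0x1=1, data at stream[3..4]='t' -> body[0..1], body so far='t'
Chunk 2: stream[6..7]='6' size=0x6=6, data at stream[9..15]='9zr9vh' -> body[1..7], body so far='t9zr9vh'
Chunk 3: stream[17..18]='0' size=0 (terminator). Final body='t9zr9vh' (7 bytes)
Body byte 5 = 'v'

Answer: v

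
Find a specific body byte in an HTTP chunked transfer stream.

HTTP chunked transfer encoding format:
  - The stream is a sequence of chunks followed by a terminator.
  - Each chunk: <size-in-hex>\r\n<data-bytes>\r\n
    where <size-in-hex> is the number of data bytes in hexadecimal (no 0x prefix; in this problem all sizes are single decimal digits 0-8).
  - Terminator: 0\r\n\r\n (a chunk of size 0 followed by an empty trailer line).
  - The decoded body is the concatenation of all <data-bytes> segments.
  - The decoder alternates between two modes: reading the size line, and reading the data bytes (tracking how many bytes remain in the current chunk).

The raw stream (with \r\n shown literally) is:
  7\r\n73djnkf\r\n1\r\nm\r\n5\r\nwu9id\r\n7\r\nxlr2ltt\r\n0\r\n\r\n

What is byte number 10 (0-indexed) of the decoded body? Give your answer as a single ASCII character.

Chunk 1: stream[0..1]='7' size=0x7=7, data at stream[3..10]='73djnkf' -> body[0..7], body so far='73djnkf'
Chunk 2: stream[12..13]='1' size=0x1=1, data at stream[15..16]='m' -> body[7..8], body so far='73djnkfm'
Chunk 3: stream[18..19]='5' size=0x5=5, data at stream[21..26]='wu9id' -> body[8..13], body so far='73djnkfmwu9id'
Chunk 4: stream[28..29]='7' size=0x7=7, data at stream[31..38]='xlr2ltt' -> body[13..20], body so far='73djnkfmwu9idxlr2ltt'
Chunk 5: stream[40..41]='0' size=0 (terminator). Final body='73djnkfmwu9idxlr2ltt' (20 bytes)
Body byte 10 = '9'

Answer: 9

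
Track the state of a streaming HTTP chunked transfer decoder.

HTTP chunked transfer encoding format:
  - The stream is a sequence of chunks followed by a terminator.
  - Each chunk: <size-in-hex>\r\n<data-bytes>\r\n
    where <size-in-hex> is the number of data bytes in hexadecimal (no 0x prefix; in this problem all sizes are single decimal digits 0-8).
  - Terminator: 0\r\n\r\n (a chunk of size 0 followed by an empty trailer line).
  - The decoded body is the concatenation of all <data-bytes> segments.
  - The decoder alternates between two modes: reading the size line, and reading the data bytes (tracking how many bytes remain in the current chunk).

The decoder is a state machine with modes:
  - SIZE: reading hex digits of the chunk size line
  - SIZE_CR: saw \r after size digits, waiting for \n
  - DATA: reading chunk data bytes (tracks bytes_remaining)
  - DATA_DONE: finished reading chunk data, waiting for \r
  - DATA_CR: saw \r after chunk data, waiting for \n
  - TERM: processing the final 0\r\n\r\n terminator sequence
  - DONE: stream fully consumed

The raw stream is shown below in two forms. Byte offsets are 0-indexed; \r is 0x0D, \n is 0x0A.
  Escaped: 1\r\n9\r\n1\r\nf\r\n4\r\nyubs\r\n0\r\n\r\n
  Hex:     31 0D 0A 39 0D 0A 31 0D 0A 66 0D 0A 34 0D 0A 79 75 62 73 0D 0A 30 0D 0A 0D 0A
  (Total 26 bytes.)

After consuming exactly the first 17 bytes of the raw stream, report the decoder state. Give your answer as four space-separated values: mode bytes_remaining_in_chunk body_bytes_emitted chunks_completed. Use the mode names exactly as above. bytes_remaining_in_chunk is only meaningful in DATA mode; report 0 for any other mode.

Byte 0 = '1': mode=SIZE remaining=0 emitted=0 chunks_done=0
Byte 1 = 0x0D: mode=SIZE_CR remaining=0 emitted=0 chunks_done=0
Byte 2 = 0x0A: mode=DATA remaining=1 emitted=0 chunks_done=0
Byte 3 = '9': mode=DATA_DONE remaining=0 emitted=1 chunks_done=0
Byte 4 = 0x0D: mode=DATA_CR remaining=0 emitted=1 chunks_done=0
Byte 5 = 0x0A: mode=SIZE remaining=0 emitted=1 chunks_done=1
Byte 6 = '1': mode=SIZE remaining=0 emitted=1 chunks_done=1
Byte 7 = 0x0D: mode=SIZE_CR remaining=0 emitted=1 chunks_done=1
Byte 8 = 0x0A: mode=DATA remaining=1 emitted=1 chunks_done=1
Byte 9 = 'f': mode=DATA_DONE remaining=0 emitted=2 chunks_done=1
Byte 10 = 0x0D: mode=DATA_CR remaining=0 emitted=2 chunks_done=1
Byte 11 = 0x0A: mode=SIZE remaining=0 emitted=2 chunks_done=2
Byte 12 = '4': mode=SIZE remaining=0 emitted=2 chunks_done=2
Byte 13 = 0x0D: mode=SIZE_CR remaining=0 emitted=2 chunks_done=2
Byte 14 = 0x0A: mode=DATA remaining=4 emitted=2 chunks_done=2
Byte 15 = 'y': mode=DATA remaining=3 emitted=3 chunks_done=2
Byte 16 = 'u': mode=DATA remaining=2 emitted=4 chunks_done=2

Answer: DATA 2 4 2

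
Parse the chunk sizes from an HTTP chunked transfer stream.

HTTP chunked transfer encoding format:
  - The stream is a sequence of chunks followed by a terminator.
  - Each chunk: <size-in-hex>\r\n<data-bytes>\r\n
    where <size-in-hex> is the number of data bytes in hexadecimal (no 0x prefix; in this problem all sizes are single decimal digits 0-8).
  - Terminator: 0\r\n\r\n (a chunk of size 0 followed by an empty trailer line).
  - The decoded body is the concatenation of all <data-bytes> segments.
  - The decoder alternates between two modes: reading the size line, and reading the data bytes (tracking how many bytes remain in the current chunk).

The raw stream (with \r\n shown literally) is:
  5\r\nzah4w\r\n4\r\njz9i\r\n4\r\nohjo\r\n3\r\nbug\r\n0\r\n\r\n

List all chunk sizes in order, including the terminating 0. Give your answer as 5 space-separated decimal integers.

Answer: 5 4 4 3 0

Derivation:
Chunk 1: stream[0..1]='5' size=0x5=5, data at stream[3..8]='zah4w' -> body[0..5], body so far='zah4w'
Chunk 2: stream[10..11]='4' size=0x4=4, data at stream[13..17]='jz9i' -> body[5..9], body so far='zah4wjz9i'
Chunk 3: stream[19..20]='4' size=0x4=4, data at stream[22..26]='ohjo' -> body[9..13], body so far='zah4wjz9iohjo'
Chunk 4: stream[28..29]='3' size=0x3=3, data at stream[31..34]='bug' -> body[13..16], body so far='zah4wjz9iohjobug'
Chunk 5: stream[36..37]='0' size=0 (terminator). Final body='zah4wjz9iohjobug' (16 bytes)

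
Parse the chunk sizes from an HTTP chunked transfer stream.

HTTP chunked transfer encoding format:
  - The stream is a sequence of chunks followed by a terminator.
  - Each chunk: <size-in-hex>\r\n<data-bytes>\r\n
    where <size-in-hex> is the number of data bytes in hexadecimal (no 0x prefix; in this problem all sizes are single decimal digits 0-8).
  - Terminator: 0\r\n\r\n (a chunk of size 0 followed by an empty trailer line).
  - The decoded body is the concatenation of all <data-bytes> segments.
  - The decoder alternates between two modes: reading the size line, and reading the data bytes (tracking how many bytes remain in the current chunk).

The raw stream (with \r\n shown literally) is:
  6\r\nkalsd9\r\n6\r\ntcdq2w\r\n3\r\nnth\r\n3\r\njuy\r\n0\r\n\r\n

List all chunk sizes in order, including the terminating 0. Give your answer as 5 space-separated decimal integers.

Answer: 6 6 3 3 0

Derivation:
Chunk 1: stream[0..1]='6' size=0x6=6, data at stream[3..9]='kalsd9' -> body[0..6], body so far='kalsd9'
Chunk 2: stream[11..12]='6' size=0x6=6, data at stream[14..20]='tcdq2w' -> body[6..12], body so far='kalsd9tcdq2w'
Chunk 3: stream[22..23]='3' size=0x3=3, data at stream[25..28]='nth' -> body[12..15], body so far='kalsd9tcdq2wnth'
Chunk 4: stream[30..31]='3' size=0x3=3, data at stream[33..36]='juy' -> body[15..18], body so far='kalsd9tcdq2wnthjuy'
Chunk 5: stream[38..39]='0' size=0 (terminator). Final body='kalsd9tcdq2wnthjuy' (18 bytes)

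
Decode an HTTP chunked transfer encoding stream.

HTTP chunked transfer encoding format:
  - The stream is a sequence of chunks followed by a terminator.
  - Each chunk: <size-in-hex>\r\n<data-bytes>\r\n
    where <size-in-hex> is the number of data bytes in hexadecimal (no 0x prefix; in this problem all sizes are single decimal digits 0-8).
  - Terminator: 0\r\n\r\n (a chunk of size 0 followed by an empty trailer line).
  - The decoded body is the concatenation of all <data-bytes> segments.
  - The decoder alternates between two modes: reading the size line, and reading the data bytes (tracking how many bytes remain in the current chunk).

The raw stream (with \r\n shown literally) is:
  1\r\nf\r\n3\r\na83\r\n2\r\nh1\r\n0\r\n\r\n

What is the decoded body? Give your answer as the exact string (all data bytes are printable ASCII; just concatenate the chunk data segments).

Chunk 1: stream[0..1]='1' size=0x1=1, data at stream[3..4]='f' -> body[0..1], body so far='f'
Chunk 2: stream[6..7]='3' size=0x3=3, data at stream[9..12]='a83' -> body[1..4], body so far='fa83'
Chunk 3: stream[14..15]='2' size=0x2=2, data at stream[17..19]='h1' -> body[4..6], body so far='fa83h1'
Chunk 4: stream[21..22]='0' size=0 (terminator). Final body='fa83h1' (6 bytes)

Answer: fa83h1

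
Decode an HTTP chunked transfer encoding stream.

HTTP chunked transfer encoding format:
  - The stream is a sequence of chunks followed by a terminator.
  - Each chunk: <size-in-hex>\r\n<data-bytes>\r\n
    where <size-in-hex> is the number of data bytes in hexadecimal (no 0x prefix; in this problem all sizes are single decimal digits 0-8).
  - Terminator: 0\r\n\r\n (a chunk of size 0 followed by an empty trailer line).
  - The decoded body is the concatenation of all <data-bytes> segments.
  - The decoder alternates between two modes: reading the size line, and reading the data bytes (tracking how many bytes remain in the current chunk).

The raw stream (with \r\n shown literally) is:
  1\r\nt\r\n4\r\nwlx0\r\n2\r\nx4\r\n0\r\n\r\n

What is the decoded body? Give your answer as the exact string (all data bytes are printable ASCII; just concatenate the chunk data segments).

Answer: twlx0x4

Derivation:
Chunk 1: stream[0..1]='1' size=0x1=1, data at stream[3..4]='t' -> body[0..1], body so far='t'
Chunk 2: stream[6..7]='4' size=0x4=4, data at stream[9..13]='wlx0' -> body[1..5], body so far='twlx0'
Chunk 3: stream[15..16]='2' size=0x2=2, data at stream[18..20]='x4' -> body[5..7], body so far='twlx0x4'
Chunk 4: stream[22..23]='0' size=0 (terminator). Final body='twlx0x4' (7 bytes)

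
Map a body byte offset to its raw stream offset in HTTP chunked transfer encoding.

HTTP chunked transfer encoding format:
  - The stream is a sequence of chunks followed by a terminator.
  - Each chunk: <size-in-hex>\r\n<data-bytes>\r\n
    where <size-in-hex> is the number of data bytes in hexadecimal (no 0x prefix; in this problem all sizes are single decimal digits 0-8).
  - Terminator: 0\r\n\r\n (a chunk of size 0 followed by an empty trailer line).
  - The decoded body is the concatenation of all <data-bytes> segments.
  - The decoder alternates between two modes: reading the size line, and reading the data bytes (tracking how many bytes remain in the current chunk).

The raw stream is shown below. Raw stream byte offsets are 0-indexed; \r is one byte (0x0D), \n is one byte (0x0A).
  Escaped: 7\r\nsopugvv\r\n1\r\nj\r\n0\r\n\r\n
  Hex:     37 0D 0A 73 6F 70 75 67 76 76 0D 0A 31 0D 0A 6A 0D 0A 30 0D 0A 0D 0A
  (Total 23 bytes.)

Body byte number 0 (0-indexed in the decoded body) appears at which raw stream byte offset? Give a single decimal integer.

Answer: 3

Derivation:
Chunk 1: stream[0..1]='7' size=0x7=7, data at stream[3..10]='sopugvv' -> body[0..7], body so far='sopugvv'
Chunk 2: stream[12..13]='1' size=0x1=1, data at stream[15..16]='j' -> body[7..8], body so far='sopugvvj'
Chunk 3: stream[18..19]='0' size=0 (terminator). Final body='sopugvvj' (8 bytes)
Body byte 0 at stream offset 3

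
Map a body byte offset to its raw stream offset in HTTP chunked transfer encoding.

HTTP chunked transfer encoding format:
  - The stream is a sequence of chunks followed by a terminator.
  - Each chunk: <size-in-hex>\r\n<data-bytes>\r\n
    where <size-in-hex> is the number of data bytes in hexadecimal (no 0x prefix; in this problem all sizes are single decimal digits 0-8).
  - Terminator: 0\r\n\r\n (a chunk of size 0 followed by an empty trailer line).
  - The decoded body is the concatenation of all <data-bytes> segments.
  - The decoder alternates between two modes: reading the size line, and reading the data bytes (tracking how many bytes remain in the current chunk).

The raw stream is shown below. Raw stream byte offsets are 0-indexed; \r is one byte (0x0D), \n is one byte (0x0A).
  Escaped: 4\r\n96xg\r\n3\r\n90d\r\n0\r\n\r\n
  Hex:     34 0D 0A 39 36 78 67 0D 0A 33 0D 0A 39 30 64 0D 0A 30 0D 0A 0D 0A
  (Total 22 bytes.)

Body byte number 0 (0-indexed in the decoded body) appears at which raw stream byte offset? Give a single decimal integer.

Answer: 3

Derivation:
Chunk 1: stream[0..1]='4' size=0x4=4, data at stream[3..7]='96xg' -> body[0..4], body so far='96xg'
Chunk 2: stream[9..10]='3' size=0x3=3, data at stream[12..15]='90d' -> body[4..7], body so far='96xg90d'
Chunk 3: stream[17..18]='0' size=0 (terminator). Final body='96xg90d' (7 bytes)
Body byte 0 at stream offset 3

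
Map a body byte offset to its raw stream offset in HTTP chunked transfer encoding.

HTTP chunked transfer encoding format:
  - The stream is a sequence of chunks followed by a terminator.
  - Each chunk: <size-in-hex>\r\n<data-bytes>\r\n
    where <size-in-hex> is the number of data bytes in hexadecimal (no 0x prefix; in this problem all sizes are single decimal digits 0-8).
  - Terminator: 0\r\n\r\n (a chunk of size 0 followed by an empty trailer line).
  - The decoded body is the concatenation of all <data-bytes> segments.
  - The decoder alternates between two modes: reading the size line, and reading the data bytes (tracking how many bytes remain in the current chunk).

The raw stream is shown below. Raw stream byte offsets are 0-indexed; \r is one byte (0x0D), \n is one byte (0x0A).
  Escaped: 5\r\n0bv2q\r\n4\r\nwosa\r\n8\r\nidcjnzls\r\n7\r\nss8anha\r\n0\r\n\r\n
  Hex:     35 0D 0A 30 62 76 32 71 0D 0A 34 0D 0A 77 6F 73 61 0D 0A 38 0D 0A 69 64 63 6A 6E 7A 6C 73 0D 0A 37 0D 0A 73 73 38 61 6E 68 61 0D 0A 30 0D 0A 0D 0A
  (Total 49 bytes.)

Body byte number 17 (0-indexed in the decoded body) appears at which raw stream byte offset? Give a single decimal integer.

Answer: 35

Derivation:
Chunk 1: stream[0..1]='5' size=0x5=5, data at stream[3..8]='0bv2q' -> body[0..5], body so far='0bv2q'
Chunk 2: stream[10..11]='4' size=0x4=4, data at stream[13..17]='wosa' -> body[5..9], body so far='0bv2qwosa'
Chunk 3: stream[19..20]='8' size=0x8=8, data at stream[22..30]='idcjnzls' -> body[9..17], body so far='0bv2qwosaidcjnzls'
Chunk 4: stream[32..33]='7' size=0x7=7, data at stream[35..42]='ss8anha' -> body[17..24], body so far='0bv2qwosaidcjnzlsss8anha'
Chunk 5: stream[44..45]='0' size=0 (terminator). Final body='0bv2qwosaidcjnzlsss8anha' (24 bytes)
Body byte 17 at stream offset 35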